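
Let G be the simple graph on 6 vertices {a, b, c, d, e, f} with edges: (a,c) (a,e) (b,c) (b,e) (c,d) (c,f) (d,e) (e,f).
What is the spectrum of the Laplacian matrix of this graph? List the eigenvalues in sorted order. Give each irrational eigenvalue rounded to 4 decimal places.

[0, 2, 2, 2, 4, 6]

Reading degrees in the order [a, b, c, d, e, f] gives [2, 2, 4, 2, 4, 2]; set D = diag(2, 2, 4, 2, 4, 2) and form L = D - A. The multiplicity of 0 as a Laplacian eigenvalue equals the number of connected components. The single zero eigenvalue shows the graph is connected. There is one zero in the spectrum, matching the 1 component.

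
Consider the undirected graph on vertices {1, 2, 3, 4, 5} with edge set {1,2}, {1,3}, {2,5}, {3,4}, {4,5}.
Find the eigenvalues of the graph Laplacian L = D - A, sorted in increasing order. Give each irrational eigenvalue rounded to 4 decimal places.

Each diagonal entry of L is the vertex degree and each off-diagonal entry is -1 where an edge is present, 0 otherwise; in the order [1, 2, 3, 4, 5] the diagonal is [2, 2, 2, 2, 2]. Since every row of L sums to 0, the all-ones vector is in the kernel and 0 is an eigenvalue. By the matrix-tree theorem the graph has (1/5) * product of the nonzero eigenvalues = 5 spanning trees.

[0, 1.3820, 1.3820, 3.6180, 3.6180]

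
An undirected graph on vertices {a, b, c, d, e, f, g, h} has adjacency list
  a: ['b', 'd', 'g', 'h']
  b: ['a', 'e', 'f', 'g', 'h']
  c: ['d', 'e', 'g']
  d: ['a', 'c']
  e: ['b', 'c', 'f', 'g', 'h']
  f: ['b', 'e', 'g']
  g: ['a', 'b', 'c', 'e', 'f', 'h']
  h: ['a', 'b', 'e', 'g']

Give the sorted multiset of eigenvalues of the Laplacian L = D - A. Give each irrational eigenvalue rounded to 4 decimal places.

[0, 1.5131, 2.8089, 3.3096, 4.9706, 5.8884, 6.4117, 7.0977]

With the vertex order [a, b, c, d, e, f, g, h], the degrees are [4, 5, 3, 2, 5, 3, 6, 4], giving D = diag(4, 5, 3, 2, 5, 3, 6, 4) and L = D - A. Since every row of L sums to 0, the all-ones vector is in the kernel and 0 is an eigenvalue. By the matrix-tree theorem the graph has (1/8) * product of the nonzero eigenvalues = 2342 spanning trees. The largest eigenvalue, 7.0977, is at most the vertex count 8.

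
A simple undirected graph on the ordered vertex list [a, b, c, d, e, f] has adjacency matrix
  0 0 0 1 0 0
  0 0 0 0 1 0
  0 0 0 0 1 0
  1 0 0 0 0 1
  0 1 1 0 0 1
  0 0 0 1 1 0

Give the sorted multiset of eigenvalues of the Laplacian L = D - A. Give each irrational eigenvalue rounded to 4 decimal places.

[0, 0.3249, 1, 1.4608, 3, 4.2143]

Reading degrees in the order [a, b, c, d, e, f] gives [1, 1, 1, 2, 3, 2]; set D = diag(1, 1, 1, 2, 3, 2) and form L = D - A. Since every row of L sums to 0, the all-ones vector is in the kernel and 0 is an eigenvalue. The largest eigenvalue, 4.2143, is at most the vertex count 6.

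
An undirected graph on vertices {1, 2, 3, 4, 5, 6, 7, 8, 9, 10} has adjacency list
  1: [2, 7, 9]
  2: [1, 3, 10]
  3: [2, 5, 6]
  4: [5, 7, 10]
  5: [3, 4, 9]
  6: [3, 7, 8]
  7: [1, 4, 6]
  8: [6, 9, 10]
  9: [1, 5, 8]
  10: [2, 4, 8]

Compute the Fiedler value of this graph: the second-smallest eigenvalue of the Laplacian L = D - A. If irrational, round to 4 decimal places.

Each diagonal entry of L is the vertex degree and each off-diagonal entry is -1 where an edge is present, 0 otherwise; in the order [1, 2, 3, 4, 5, 6, 7, 8, 9, 10] the diagonal is [3, 3, 3, 3, 3, 3, 3, 3, 3, 3]. The sorted Laplacian eigenvalues are [0, 2, 2, 2, 2, 2, 5, 5, 5, 5]; the algebraic connectivity is the second entry, 2. There is one zero in the spectrum, matching the 1 component.

2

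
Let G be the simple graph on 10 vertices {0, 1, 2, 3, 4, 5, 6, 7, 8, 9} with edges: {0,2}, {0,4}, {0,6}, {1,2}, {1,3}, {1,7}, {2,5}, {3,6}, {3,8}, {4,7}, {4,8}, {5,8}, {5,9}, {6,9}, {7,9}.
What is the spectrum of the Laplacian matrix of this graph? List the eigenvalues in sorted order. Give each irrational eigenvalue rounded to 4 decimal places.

Reading degrees in the order [0, 1, 2, 3, 4, 5, 6, 7, 8, 9] gives [3, 3, 3, 3, 3, 3, 3, 3, 3, 3]; set D = diag(3, 3, 3, 3, 3, 3, 3, 3, 3, 3) and form L = D - A. Diagonalising L (or applying a numerical eigensolver to the 10x10 matrix) gives the spectrum above. There is one zero in the spectrum, matching the 1 component. By the matrix-tree theorem the graph has (1/10) * product of the nonzero eigenvalues = 2000 spanning trees.

[0, 2, 2, 2, 2, 2, 5, 5, 5, 5]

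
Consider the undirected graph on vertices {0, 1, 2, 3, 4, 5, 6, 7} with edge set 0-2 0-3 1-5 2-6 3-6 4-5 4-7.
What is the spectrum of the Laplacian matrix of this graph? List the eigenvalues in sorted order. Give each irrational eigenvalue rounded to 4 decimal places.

[0, 0, 0.5858, 2, 2, 2, 3.4142, 4]

Reading degrees in the order [0, 1, 2, 3, 4, 5, 6, 7] gives [2, 1, 2, 2, 2, 2, 2, 1]; set D = diag(2, 1, 2, 2, 2, 2, 2, 1) and form L = D - A. Diagonalising L (or applying a numerical eigensolver to the 8x8 matrix) gives the spectrum above. The 2 zero eigenvalues correspond to the 2 connected components. There are 2 zeros in the spectrum, matching the 2 components.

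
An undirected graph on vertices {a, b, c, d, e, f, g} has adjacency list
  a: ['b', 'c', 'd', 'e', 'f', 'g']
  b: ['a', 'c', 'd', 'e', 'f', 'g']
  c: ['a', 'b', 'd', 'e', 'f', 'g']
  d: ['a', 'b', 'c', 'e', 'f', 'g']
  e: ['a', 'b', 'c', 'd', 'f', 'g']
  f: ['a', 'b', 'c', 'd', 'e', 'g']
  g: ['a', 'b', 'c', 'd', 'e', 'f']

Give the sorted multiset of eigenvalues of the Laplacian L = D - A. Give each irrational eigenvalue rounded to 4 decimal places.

[0, 7, 7, 7, 7, 7, 7]

Reading degrees in the order [a, b, c, d, e, f, g] gives [6, 6, 6, 6, 6, 6, 6]; set D = diag(6, 6, 6, 6, 6, 6, 6) and form L = D - A. The multiplicity of 0 as a Laplacian eigenvalue equals the number of connected components. The largest eigenvalue, 7, is at most the vertex count 7.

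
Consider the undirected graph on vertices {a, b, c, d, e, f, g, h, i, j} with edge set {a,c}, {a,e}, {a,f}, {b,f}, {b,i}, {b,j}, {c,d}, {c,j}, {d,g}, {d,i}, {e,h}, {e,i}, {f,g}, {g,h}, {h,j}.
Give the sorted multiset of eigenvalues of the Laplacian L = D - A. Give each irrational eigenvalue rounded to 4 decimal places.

Each diagonal entry of L is the vertex degree and each off-diagonal entry is -1 where an edge is present, 0 otherwise; in the order [a, b, c, d, e, f, g, h, i, j] the diagonal is [3, 3, 3, 3, 3, 3, 3, 3, 3, 3]. The multiplicity of 0 as a Laplacian eigenvalue equals the number of connected components.

[0, 2, 2, 2, 2, 2, 5, 5, 5, 5]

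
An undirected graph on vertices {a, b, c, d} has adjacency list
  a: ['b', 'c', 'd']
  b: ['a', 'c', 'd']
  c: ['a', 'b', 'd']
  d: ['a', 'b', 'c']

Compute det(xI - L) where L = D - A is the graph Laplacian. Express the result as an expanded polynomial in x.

x^4 - 12x^3 + 48x^2 - 64x

Reading degrees in the order [a, b, c, d] gives [3, 3, 3, 3]; set D = diag(3, 3, 3, 3) and form L = D - A. Computing det(xI - L) by cofactor expansion (or equivalently via sum-over-permutations) gives x^4 - 12x^3 + 48x^2 - 64x. The coefficient of x^3 equals -trace(L) = -12, matching the sum of degrees. The eigenvalues sum to 12, which equals trace(L) = 2|E|.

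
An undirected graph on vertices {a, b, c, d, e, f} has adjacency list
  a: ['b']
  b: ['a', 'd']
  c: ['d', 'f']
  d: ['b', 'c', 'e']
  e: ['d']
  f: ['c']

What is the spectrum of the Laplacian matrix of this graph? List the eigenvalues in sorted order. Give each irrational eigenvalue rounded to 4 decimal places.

[0, 0.3820, 0.6972, 2, 2.6180, 4.3028]

Reading degrees in the order [a, b, c, d, e, f] gives [1, 2, 2, 3, 1, 1]; set D = diag(1, 2, 2, 3, 1, 1) and form L = D - A. L is symmetric positive semidefinite, so every eigenvalue is real and nonnegative. By the matrix-tree theorem the graph has (1/6) * product of the nonzero eigenvalues = 1 spanning tree.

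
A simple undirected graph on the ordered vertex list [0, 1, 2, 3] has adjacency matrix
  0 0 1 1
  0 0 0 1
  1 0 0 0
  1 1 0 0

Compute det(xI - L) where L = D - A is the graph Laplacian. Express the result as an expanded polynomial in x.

x^4 - 6x^3 + 10x^2 - 4x

Reading degrees in the order [0, 1, 2, 3] gives [2, 1, 1, 2]; set D = diag(2, 1, 1, 2) and form L = D - A. Computing det(xI - L) by cofactor expansion (or equivalently via sum-over-permutations) gives x^4 - 6x^3 + 10x^2 - 4x. The coefficient of x^3 equals -trace(L) = -6, matching the sum of degrees. The largest eigenvalue, 3.4142, is at most the vertex count 4.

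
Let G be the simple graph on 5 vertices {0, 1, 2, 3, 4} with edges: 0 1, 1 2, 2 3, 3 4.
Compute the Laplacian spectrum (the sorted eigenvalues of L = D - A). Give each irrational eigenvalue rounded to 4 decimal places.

With the vertex order [0, 1, 2, 3, 4], the degrees are [1, 2, 2, 2, 1], giving D = diag(1, 2, 2, 2, 1) and L = D - A. Since every row of L sums to 0, the all-ones vector is in the kernel and 0 is an eigenvalue. There is one zero in the spectrum, matching the 1 component. The eigenvalues sum to 8, which equals trace(L) = 2|E|.

[0, 0.3820, 1.3820, 2.6180, 3.6180]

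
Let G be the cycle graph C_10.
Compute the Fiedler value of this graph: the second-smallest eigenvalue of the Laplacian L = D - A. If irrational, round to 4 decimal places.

The graph has 10 vertices and degree multiset [2, 2, 2, 2, 2, 2, 2, 2, 2, 2]; D is the diagonal matrix of degrees and L = D - A. The sorted Laplacian eigenvalues are [0, 0.3820, 0.3820, 1.3820, 1.3820, 2.6180, 2.6180, 3.6180, 3.6180, 4]; the algebraic connectivity is the second entry, 0.3820.

0.3820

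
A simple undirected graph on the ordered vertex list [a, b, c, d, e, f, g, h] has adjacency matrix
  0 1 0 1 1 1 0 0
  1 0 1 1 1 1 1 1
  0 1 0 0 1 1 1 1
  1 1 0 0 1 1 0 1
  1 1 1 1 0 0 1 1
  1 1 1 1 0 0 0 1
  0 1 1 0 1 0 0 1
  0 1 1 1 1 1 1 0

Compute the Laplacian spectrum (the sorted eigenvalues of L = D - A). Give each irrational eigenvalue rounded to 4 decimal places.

[0, 3.1392, 4.7459, 5.3820, 6, 7.1149, 7.6180, 8]

Each diagonal entry of L is the vertex degree and each off-diagonal entry is -1 where an edge is present, 0 otherwise; in the order [a, b, c, d, e, f, g, h] the diagonal is [4, 7, 5, 5, 6, 5, 4, 6]. The multiplicity of 0 as a Laplacian eigenvalue equals the number of connected components. The single zero eigenvalue shows the graph is connected. There is one zero in the spectrum, matching the 1 component. By the matrix-tree theorem the graph has (1/8) * product of the nonzero eigenvalues = 26076 spanning trees.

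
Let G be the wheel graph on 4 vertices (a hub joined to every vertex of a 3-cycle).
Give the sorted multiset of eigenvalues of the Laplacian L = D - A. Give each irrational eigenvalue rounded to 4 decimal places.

The graph has 4 vertices and degree multiset [3, 3, 3, 3]; D is the diagonal matrix of degrees and L = D - A. The multiplicity of 0 as a Laplacian eigenvalue equals the number of connected components. By the matrix-tree theorem the graph has (1/4) * product of the nonzero eigenvalues = 16 spanning trees.

[0, 4, 4, 4]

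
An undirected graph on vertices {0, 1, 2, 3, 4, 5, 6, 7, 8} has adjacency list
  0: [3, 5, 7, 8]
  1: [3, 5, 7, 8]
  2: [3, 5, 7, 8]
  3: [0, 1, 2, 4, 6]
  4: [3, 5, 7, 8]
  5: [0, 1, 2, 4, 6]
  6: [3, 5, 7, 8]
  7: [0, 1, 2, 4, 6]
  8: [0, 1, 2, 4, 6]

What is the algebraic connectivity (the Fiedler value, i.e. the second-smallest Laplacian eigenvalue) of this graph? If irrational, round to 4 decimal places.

Each diagonal entry of L is the vertex degree and each off-diagonal entry is -1 where an edge is present, 0 otherwise; in the order [0, 1, 2, 3, 4, 5, 6, 7, 8] the diagonal is [4, 4, 4, 5, 4, 5, 4, 5, 5]. The smallest Laplacian eigenvalue is always 0. The next one, lambda_2 = 4, measures how hard the graph is to disconnect: larger values mean better connectivity.

4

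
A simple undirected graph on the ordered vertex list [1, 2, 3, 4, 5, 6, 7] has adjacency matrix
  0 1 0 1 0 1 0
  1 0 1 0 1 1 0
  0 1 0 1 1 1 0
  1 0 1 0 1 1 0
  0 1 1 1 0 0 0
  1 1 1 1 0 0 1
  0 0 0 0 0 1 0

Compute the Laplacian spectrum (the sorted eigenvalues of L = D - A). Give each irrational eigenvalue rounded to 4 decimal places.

[0, 0.9422, 2.6646, 4, 4.2300, 5.8103, 6.3530]

Each diagonal entry of L is the vertex degree and each off-diagonal entry is -1 where an edge is present, 0 otherwise; in the order [1, 2, 3, 4, 5, 6, 7] the diagonal is [3, 4, 4, 4, 3, 5, 1]. Diagonalising L (or applying a numerical eigensolver to the 7x7 matrix) gives the spectrum above. The single zero eigenvalue shows the graph is connected. By the matrix-tree theorem the graph has (1/7) * product of the nonzero eigenvalues = 224 spanning trees.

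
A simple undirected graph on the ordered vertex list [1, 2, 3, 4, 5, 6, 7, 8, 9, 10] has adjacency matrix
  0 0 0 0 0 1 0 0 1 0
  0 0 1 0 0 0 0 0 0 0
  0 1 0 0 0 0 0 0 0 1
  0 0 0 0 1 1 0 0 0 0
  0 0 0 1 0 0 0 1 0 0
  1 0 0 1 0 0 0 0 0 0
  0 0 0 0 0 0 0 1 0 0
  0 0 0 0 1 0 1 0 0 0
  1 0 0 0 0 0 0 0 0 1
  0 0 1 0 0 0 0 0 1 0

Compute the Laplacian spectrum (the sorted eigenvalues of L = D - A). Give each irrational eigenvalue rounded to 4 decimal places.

Each diagonal entry of L is the vertex degree and each off-diagonal entry is -1 where an edge is present, 0 otherwise; in the order [1, 2, 3, 4, 5, 6, 7, 8, 9, 10] the diagonal is [2, 1, 2, 2, 2, 2, 1, 2, 2, 2]. Diagonalising L (or applying a numerical eigensolver to the 10x10 matrix) gives the spectrum above.

[0, 0.0979, 0.3820, 0.8244, 1.3820, 2, 2.6180, 3.1756, 3.6180, 3.9021]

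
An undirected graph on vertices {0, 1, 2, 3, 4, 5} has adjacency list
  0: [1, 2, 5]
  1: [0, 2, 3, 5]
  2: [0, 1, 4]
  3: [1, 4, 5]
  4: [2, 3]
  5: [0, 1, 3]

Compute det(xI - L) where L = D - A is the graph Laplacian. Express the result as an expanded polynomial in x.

x^6 - 18x^5 + 125x^4 - 416x^3 + 659x^2 - 396x

With the vertex order [0, 1, 2, 3, 4, 5], the degrees are [3, 4, 3, 3, 2, 3], giving D = diag(3, 4, 3, 3, 2, 3) and L = D - A. L has integer entries, so p(x) = det(xI - L) has integer coefficients. Expanding the determinant yields x^6 - 18x^5 + 125x^4 - 416x^3 + 659x^2 - 396x. Since p(0) = det(-L) = 0, x divides p(x). The largest eigenvalue, 5.3028, is at most the vertex count 6.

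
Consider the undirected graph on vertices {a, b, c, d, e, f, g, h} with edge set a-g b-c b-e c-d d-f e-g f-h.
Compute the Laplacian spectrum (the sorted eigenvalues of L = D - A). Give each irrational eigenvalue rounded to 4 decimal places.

Reading degrees in the order [a, b, c, d, e, f, g, h] gives [1, 2, 2, 2, 2, 2, 2, 1]; set D = diag(1, 2, 2, 2, 2, 2, 2, 1) and form L = D - A. Since every row of L sums to 0, the all-ones vector is in the kernel and 0 is an eigenvalue. The eigenvalues sum to 14, which equals trace(L) = 2|E|.

[0, 0.1522, 0.5858, 1.2346, 2, 2.7654, 3.4142, 3.8478]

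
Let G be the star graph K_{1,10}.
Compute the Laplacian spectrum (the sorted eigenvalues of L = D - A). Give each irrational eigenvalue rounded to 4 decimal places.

The graph has 11 vertices and degree multiset [10, 1, 1, 1, 1, 1, 1, 1, 1, 1, 1]; D is the diagonal matrix of degrees and L = D - A. The multiplicity of 0 as a Laplacian eigenvalue equals the number of connected components. The single zero eigenvalue shows the graph is connected. By the matrix-tree theorem the graph has (1/11) * product of the nonzero eigenvalues = 1 spanning tree. There is one zero in the spectrum, matching the 1 component.

[0, 1, 1, 1, 1, 1, 1, 1, 1, 1, 11]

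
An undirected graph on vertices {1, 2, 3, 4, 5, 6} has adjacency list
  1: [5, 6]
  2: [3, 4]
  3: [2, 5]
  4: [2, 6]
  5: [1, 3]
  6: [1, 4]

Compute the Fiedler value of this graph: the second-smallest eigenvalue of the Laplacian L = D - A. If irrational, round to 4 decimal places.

1

With the vertex order [1, 2, 3, 4, 5, 6], the degrees are [2, 2, 2, 2, 2, 2], giving D = diag(2, 2, 2, 2, 2, 2) and L = D - A. Computing the eigenvalues of L and sorting gives [0, 1, 1, 3, 3, 4]. The Fiedler value lambda_2 = 1 is strictly positive, so the graph is connected. The largest eigenvalue, 4, is at most the vertex count 6.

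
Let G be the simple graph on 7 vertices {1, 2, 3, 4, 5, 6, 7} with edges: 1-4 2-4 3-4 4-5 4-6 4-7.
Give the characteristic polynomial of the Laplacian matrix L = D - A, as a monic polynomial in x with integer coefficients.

x^7 - 12x^6 + 45x^5 - 80x^4 + 75x^3 - 36x^2 + 7x

Reading degrees in the order [1, 2, 3, 4, 5, 6, 7] gives [1, 1, 1, 6, 1, 1, 1]; set D = diag(1, 1, 1, 6, 1, 1, 1) and form L = D - A. L has integer entries, so p(x) = det(xI - L) has integer coefficients. Expanding the determinant yields x^7 - 12x^6 + 45x^5 - 80x^4 + 75x^3 - 36x^2 + 7x. The constant term is 0 because L is singular (the all-ones vector lies in its kernel).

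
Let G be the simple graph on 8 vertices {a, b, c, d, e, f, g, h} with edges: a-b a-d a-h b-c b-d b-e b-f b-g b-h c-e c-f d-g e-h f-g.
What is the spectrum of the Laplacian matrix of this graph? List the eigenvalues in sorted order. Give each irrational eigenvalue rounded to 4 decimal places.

[0, 1.7530, 1.7530, 3.4450, 3.4450, 4.8019, 4.8019, 8]

Reading degrees in the order [a, b, c, d, e, f, g, h] gives [3, 7, 3, 3, 3, 3, 3, 3]; set D = diag(3, 7, 3, 3, 3, 3, 3, 3) and form L = D - A. The multiplicity of 0 as a Laplacian eigenvalue equals the number of connected components. The single zero eigenvalue shows the graph is connected. By the matrix-tree theorem the graph has (1/8) * product of the nonzero eigenvalues = 841 spanning trees. The eigenvalues sum to 28, which equals trace(L) = 2|E|.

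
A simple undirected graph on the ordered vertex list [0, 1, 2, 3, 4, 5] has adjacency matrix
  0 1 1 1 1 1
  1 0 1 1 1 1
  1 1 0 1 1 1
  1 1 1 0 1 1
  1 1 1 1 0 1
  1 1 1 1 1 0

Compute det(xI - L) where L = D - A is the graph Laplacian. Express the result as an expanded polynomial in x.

x^6 - 30x^5 + 360x^4 - 2160x^3 + 6480x^2 - 7776x

With the vertex order [0, 1, 2, 3, 4, 5], the degrees are [5, 5, 5, 5, 5, 5], giving D = diag(5, 5, 5, 5, 5, 5) and L = D - A. Computing det(xI - L) by cofactor expansion (or equivalently via sum-over-permutations) gives x^6 - 30x^5 + 360x^4 - 2160x^3 + 6480x^2 - 7776x. The coefficient of x^5 equals -trace(L) = -30, matching the sum of degrees. The largest eigenvalue, 6, is at most the vertex count 6.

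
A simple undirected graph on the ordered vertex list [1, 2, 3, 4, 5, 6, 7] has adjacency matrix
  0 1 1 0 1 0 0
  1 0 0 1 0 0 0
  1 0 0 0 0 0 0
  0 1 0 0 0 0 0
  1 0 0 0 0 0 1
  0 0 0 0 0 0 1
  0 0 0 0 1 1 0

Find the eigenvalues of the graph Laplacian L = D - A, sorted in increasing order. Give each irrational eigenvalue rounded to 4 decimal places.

[0, 0.2603, 0.6262, 1.4055, 2.2742, 3.0996, 4.3342]

With the vertex order [1, 2, 3, 4, 5, 6, 7], the degrees are [3, 2, 1, 1, 2, 1, 2], giving D = diag(3, 2, 1, 1, 2, 1, 2) and L = D - A. Diagonalising L (or applying a numerical eigensolver to the 7x7 matrix) gives the spectrum above. The largest eigenvalue, 4.3342, is at most the vertex count 7.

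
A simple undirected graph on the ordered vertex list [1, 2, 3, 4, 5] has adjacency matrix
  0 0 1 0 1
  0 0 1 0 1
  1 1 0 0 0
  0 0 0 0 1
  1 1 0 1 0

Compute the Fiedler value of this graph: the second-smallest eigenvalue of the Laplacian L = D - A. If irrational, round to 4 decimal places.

With the vertex order [1, 2, 3, 4, 5], the degrees are [2, 2, 2, 1, 3], giving D = diag(2, 2, 2, 1, 3) and L = D - A. The sorted Laplacian eigenvalues are [0, 0.8299, 2, 2.6889, 4.4812]; the algebraic connectivity is the second entry, 0.8299.

0.8299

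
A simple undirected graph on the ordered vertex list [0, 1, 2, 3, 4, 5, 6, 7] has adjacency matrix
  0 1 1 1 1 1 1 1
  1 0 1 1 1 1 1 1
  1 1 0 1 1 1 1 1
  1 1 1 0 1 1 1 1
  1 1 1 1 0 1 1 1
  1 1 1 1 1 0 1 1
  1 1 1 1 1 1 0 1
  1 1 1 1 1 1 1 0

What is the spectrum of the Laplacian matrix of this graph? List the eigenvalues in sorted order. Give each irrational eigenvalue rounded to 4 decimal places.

Reading degrees in the order [0, 1, 2, 3, 4, 5, 6, 7] gives [7, 7, 7, 7, 7, 7, 7, 7]; set D = diag(7, 7, 7, 7, 7, 7, 7, 7) and form L = D - A. The multiplicity of 0 as a Laplacian eigenvalue equals the number of connected components. The single zero eigenvalue shows the graph is connected.

[0, 8, 8, 8, 8, 8, 8, 8]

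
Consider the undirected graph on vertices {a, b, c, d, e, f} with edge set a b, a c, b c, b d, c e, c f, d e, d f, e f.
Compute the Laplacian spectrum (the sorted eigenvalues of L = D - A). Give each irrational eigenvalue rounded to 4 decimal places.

With the vertex order [a, b, c, d, e, f], the degrees are [2, 3, 4, 3, 3, 3], giving D = diag(2, 3, 4, 3, 3, 3) and L = D - A. The multiplicity of 0 as a Laplacian eigenvalue equals the number of connected components. The eigenvalues sum to 18, which equals trace(L) = 2|E|. The largest eigenvalue, 5.5616, is at most the vertex count 6.

[0, 1.4384, 3, 4, 4, 5.5616]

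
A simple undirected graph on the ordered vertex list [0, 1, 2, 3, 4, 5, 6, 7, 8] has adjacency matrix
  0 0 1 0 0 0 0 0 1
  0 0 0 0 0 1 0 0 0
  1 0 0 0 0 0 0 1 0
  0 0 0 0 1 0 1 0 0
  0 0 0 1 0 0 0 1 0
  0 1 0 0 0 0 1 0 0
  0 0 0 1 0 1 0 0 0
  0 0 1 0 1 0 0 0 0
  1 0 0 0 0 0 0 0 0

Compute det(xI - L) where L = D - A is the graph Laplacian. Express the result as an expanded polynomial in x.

Each diagonal entry of L is the vertex degree and each off-diagonal entry is -1 where an edge is present, 0 otherwise; in the order [0, 1, 2, 3, 4, 5, 6, 7, 8] the diagonal is [2, 1, 2, 2, 2, 2, 2, 2, 1]. Computing det(xI - L) by cofactor expansion (or equivalently via sum-over-permutations) gives x^9 - 16x^8 + 105x^7 - 364x^6 + 715x^5 - 792x^4 + 462x^3 - 120x^2 + 9x. Since p(0) = det(-L) = 0, x divides p(x).

x^9 - 16x^8 + 105x^7 - 364x^6 + 715x^5 - 792x^4 + 462x^3 - 120x^2 + 9x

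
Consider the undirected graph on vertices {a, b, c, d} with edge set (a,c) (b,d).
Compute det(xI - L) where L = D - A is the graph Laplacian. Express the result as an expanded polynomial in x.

x^4 - 4x^3 + 4x^2

Each diagonal entry of L is the vertex degree and each off-diagonal entry is -1 where an edge is present, 0 otherwise; in the order [a, b, c, d] the diagonal is [1, 1, 1, 1]. The eigenvalues of L are [0, 0, 2, 2]; the characteristic polynomial is the product of (x - lambda_i), which multiplies out to x^4 - 4x^3 + 4x^2. Since p(0) = det(-L) = 0, x divides p(x). The eigenvalues sum to 4, which equals trace(L) = 2|E|.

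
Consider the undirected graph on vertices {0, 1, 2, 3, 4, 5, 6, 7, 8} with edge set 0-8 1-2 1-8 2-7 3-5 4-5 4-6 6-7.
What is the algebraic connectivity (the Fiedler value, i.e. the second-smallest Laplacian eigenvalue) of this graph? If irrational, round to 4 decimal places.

0.1206

Reading degrees in the order [0, 1, 2, 3, 4, 5, 6, 7, 8] gives [1, 2, 2, 1, 2, 2, 2, 2, 2]; set D = diag(1, 2, 2, 1, 2, 2, 2, 2, 2) and form L = D - A. The sorted Laplacian eigenvalues are [0, 0.1206, 0.4679, 1, 1.6527, 2.3473, 3, 3.5321, 3.8794]; the algebraic connectivity is the second entry, 0.1206.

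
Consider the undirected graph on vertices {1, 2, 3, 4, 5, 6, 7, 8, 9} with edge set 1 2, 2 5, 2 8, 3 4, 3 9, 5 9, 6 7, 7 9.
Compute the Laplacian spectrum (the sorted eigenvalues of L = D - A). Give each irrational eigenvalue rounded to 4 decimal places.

With the vertex order [1, 2, 3, 4, 5, 6, 7, 8, 9], the degrees are [1, 3, 2, 1, 2, 1, 2, 1, 3], giving D = diag(1, 3, 2, 1, 2, 1, 2, 1, 3) and L = D - A. Since every row of L sums to 0, the all-ones vector is in the kernel and 0 is an eigenvalue. The single zero eigenvalue shows the graph is connected. The largest eigenvalue, 4.5426, is at most the vertex count 9.

[0, 0.1953, 0.3820, 1, 1.2108, 2.1449, 2.6180, 3.9064, 4.5426]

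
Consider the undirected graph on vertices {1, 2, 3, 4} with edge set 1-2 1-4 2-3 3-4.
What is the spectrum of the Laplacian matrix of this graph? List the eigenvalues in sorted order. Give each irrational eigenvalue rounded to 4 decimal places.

Reading degrees in the order [1, 2, 3, 4] gives [2, 2, 2, 2]; set D = diag(2, 2, 2, 2) and form L = D - A. L is symmetric positive semidefinite, so every eigenvalue is real and nonnegative.

[0, 2, 2, 4]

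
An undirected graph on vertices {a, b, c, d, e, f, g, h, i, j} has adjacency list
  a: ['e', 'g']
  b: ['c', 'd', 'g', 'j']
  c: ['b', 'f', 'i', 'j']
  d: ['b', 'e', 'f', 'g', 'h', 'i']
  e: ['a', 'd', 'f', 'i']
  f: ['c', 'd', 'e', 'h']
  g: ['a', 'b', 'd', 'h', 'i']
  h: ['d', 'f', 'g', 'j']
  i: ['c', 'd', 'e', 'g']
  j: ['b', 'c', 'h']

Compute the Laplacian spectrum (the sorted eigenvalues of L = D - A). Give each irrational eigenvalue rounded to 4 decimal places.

Reading degrees in the order [a, b, c, d, e, f, g, h, i, j] gives [2, 4, 4, 6, 4, 4, 5, 4, 4, 3]; set D = diag(2, 4, 4, 6, 4, 4, 5, 4, 4, 3) and form L = D - A. L is symmetric positive semidefinite, so every eigenvalue is real and nonnegative. The single zero eigenvalue shows the graph is connected. By the matrix-tree theorem the graph has (1/10) * product of the nonzero eigenvalues = 25838 spanning trees. There is one zero in the spectrum, matching the 1 component.

[0, 1.4692, 2.5540, 3.2098, 3.5295, 4.2426, 4.5684, 6.2784, 6.7702, 7.3781]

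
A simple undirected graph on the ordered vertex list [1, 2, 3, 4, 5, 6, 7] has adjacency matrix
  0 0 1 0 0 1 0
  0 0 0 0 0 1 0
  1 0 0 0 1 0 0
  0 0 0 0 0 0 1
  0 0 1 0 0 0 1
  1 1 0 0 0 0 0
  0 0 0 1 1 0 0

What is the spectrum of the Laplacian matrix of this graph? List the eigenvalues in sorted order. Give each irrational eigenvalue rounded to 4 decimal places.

With the vertex order [1, 2, 3, 4, 5, 6, 7], the degrees are [2, 1, 2, 1, 2, 2, 2], giving D = diag(2, 1, 2, 1, 2, 2, 2) and L = D - A. L is symmetric positive semidefinite, so every eigenvalue is real and nonnegative. The eigenvalues sum to 12, which equals trace(L) = 2|E|.

[0, 0.1981, 0.7530, 1.5550, 2.4450, 3.2470, 3.8019]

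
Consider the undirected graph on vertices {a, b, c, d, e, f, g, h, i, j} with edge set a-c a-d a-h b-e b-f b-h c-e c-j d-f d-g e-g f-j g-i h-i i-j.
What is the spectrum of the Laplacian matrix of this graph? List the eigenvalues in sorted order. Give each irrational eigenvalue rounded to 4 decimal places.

Each diagonal entry of L is the vertex degree and each off-diagonal entry is -1 where an edge is present, 0 otherwise; in the order [a, b, c, d, e, f, g, h, i, j] the diagonal is [3, 3, 3, 3, 3, 3, 3, 3, 3, 3]. Diagonalising L (or applying a numerical eigensolver to the 10x10 matrix) gives the spectrum above.

[0, 2, 2, 2, 2, 2, 5, 5, 5, 5]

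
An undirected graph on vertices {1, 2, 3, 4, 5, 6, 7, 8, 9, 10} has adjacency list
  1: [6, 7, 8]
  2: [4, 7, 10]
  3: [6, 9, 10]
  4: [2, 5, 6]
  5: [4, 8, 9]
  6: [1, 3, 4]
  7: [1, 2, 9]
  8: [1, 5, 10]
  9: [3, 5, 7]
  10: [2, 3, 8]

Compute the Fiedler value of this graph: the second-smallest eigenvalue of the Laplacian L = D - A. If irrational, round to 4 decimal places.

2

With the vertex order [1, 2, 3, 4, 5, 6, 7, 8, 9, 10], the degrees are [3, 3, 3, 3, 3, 3, 3, 3, 3, 3], giving D = diag(3, 3, 3, 3, 3, 3, 3, 3, 3, 3) and L = D - A. The sorted Laplacian eigenvalues are [0, 2, 2, 2, 2, 2, 5, 5, 5, 5]; the algebraic connectivity is the second entry, 2.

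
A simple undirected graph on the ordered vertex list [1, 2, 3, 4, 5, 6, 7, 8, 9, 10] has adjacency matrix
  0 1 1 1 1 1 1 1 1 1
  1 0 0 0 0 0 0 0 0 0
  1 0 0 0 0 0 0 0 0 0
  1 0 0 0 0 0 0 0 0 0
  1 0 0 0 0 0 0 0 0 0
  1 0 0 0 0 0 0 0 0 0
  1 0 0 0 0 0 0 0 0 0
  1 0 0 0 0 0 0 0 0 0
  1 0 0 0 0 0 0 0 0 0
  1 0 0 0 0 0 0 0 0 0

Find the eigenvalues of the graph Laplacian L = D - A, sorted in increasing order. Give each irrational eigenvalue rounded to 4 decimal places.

With the vertex order [1, 2, 3, 4, 5, 6, 7, 8, 9, 10], the degrees are [9, 1, 1, 1, 1, 1, 1, 1, 1, 1], giving D = diag(9, 1, 1, 1, 1, 1, 1, 1, 1, 1) and L = D - A. Since every row of L sums to 0, the all-ones vector is in the kernel and 0 is an eigenvalue. The single zero eigenvalue shows the graph is connected. By the matrix-tree theorem the graph has (1/10) * product of the nonzero eigenvalues = 1 spanning tree.

[0, 1, 1, 1, 1, 1, 1, 1, 1, 10]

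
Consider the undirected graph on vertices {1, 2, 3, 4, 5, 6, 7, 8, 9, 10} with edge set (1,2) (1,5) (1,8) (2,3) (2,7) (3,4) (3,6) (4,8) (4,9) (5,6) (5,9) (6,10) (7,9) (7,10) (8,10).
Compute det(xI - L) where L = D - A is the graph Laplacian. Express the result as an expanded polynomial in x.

With the vertex order [1, 2, 3, 4, 5, 6, 7, 8, 9, 10], the degrees are [3, 3, 3, 3, 3, 3, 3, 3, 3, 3], giving D = diag(3, 3, 3, 3, 3, 3, 3, 3, 3, 3) and L = D - A. L has integer entries, so p(x) = det(xI - L) has integer coefficients. Expanding the determinant yields x^10 - 30x^9 + 390x^8 - 2880x^7 + 13305x^6 - 39882x^5 + 77640x^4 - 94800x^3 + 66000x^2 - 20000x. The coefficient of x^9 equals -trace(L) = -30, matching the sum of degrees. By the matrix-tree theorem the graph has (1/10) * product of the nonzero eigenvalues = 2000 spanning trees.

x^10 - 30x^9 + 390x^8 - 2880x^7 + 13305x^6 - 39882x^5 + 77640x^4 - 94800x^3 + 66000x^2 - 20000x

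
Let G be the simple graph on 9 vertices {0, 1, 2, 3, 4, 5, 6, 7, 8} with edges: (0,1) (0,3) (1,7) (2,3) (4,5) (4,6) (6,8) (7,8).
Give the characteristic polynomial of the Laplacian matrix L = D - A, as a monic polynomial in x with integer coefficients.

x^9 - 16x^8 + 105x^7 - 364x^6 + 715x^5 - 792x^4 + 462x^3 - 120x^2 + 9x

Reading degrees in the order [0, 1, 2, 3, 4, 5, 6, 7, 8] gives [2, 2, 1, 2, 2, 1, 2, 2, 2]; set D = diag(2, 2, 1, 2, 2, 1, 2, 2, 2) and form L = D - A. Computing det(xI - L) by cofactor expansion (or equivalently via sum-over-permutations) gives x^9 - 16x^8 + 105x^7 - 364x^6 + 715x^5 - 792x^4 + 462x^3 - 120x^2 + 9x. Since p(0) = det(-L) = 0, x divides p(x). There is one zero in the spectrum, matching the 1 component. The eigenvalues sum to 16, which equals trace(L) = 2|E|.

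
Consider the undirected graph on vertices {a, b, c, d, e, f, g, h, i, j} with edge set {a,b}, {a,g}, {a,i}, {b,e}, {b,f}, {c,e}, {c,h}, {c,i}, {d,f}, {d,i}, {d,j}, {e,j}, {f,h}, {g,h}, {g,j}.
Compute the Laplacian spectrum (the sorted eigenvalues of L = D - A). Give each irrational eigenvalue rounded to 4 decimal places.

Reading degrees in the order [a, b, c, d, e, f, g, h, i, j] gives [3, 3, 3, 3, 3, 3, 3, 3, 3, 3]; set D = diag(3, 3, 3, 3, 3, 3, 3, 3, 3, 3) and form L = D - A. L is symmetric positive semidefinite, so every eigenvalue is real and nonnegative. By the matrix-tree theorem the graph has (1/10) * product of the nonzero eigenvalues = 2000 spanning trees.

[0, 2, 2, 2, 2, 2, 5, 5, 5, 5]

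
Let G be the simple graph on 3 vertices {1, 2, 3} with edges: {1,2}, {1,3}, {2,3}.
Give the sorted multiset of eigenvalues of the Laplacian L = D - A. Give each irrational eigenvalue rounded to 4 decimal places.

Reading degrees in the order [1, 2, 3] gives [2, 2, 2]; set D = diag(2, 2, 2) and form L = D - A. Since every row of L sums to 0, the all-ones vector is in the kernel and 0 is an eigenvalue. The single zero eigenvalue shows the graph is connected. There is one zero in the spectrum, matching the 1 component. The eigenvalues sum to 6, which equals trace(L) = 2|E|.

[0, 3, 3]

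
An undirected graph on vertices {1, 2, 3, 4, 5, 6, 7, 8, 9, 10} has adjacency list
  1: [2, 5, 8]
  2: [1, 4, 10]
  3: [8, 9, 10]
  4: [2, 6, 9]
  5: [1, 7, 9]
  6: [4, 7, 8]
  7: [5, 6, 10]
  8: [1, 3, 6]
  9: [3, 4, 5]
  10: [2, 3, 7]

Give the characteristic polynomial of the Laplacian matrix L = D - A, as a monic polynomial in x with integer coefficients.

With the vertex order [1, 2, 3, 4, 5, 6, 7, 8, 9, 10], the degrees are [3, 3, 3, 3, 3, 3, 3, 3, 3, 3], giving D = diag(3, 3, 3, 3, 3, 3, 3, 3, 3, 3) and L = D - A. The eigenvalues of L are [0, 2, 2, 2, 2, 2, 5, 5, 5, 5]; the characteristic polynomial is the product of (x - lambda_i), which multiplies out to x^10 - 30x^9 + 390x^8 - 2880x^7 + 13305x^6 - 39882x^5 + 77640x^4 - 94800x^3 + 66000x^2 - 20000x. The constant term is 0 because L is singular (the all-ones vector lies in its kernel). By the matrix-tree theorem the graph has (1/10) * product of the nonzero eigenvalues = 2000 spanning trees.

x^10 - 30x^9 + 390x^8 - 2880x^7 + 13305x^6 - 39882x^5 + 77640x^4 - 94800x^3 + 66000x^2 - 20000x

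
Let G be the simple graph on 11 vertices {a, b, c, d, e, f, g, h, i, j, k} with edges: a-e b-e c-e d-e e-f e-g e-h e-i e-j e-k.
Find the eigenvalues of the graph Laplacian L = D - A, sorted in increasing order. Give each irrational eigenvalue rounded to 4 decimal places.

Reading degrees in the order [a, b, c, d, e, f, g, h, i, j, k] gives [1, 1, 1, 1, 10, 1, 1, 1, 1, 1, 1]; set D = diag(1, 1, 1, 1, 10, 1, 1, 1, 1, 1, 1) and form L = D - A. Diagonalising L (or applying a numerical eigensolver to the 11x11 matrix) gives the spectrum above. The single zero eigenvalue shows the graph is connected. The largest eigenvalue, 11, is at most the vertex count 11.

[0, 1, 1, 1, 1, 1, 1, 1, 1, 1, 11]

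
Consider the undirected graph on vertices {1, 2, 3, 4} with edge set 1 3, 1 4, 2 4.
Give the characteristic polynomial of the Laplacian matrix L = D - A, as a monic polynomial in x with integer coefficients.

x^4 - 6x^3 + 10x^2 - 4x

Reading degrees in the order [1, 2, 3, 4] gives [2, 1, 1, 2]; set D = diag(2, 1, 1, 2) and form L = D - A. L has integer entries, so p(x) = det(xI - L) has integer coefficients. Expanding the determinant yields x^4 - 6x^3 + 10x^2 - 4x. The constant term is 0 because L is singular (the all-ones vector lies in its kernel). By the matrix-tree theorem the graph has (1/4) * product of the nonzero eigenvalues = 1 spanning tree. The eigenvalues sum to 6, which equals trace(L) = 2|E|.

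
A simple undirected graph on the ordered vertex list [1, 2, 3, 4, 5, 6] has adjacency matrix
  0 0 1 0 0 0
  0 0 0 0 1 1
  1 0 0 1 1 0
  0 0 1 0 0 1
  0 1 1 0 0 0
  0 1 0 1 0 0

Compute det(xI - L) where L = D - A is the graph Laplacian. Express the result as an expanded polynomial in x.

x^6 - 12x^5 + 53x^4 - 106x^3 + 95x^2 - 30x

Each diagonal entry of L is the vertex degree and each off-diagonal entry is -1 where an edge is present, 0 otherwise; in the order [1, 2, 3, 4, 5, 6] the diagonal is [1, 2, 3, 2, 2, 2]. L has integer entries, so p(x) = det(xI - L) has integer coefficients. Expanding the determinant yields x^6 - 12x^5 + 53x^4 - 106x^3 + 95x^2 - 30x. The constant term is 0 because L is singular (the all-ones vector lies in its kernel). The largest eigenvalue, 4.3028, is at most the vertex count 6.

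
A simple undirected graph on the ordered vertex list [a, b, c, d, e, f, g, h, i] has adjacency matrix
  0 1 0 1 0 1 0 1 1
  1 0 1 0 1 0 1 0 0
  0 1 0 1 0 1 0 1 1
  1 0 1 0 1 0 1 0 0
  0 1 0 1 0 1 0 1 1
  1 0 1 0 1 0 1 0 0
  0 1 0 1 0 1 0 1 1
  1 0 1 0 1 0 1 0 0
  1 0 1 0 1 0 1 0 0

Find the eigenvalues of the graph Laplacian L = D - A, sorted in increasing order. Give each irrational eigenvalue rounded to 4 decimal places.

Reading degrees in the order [a, b, c, d, e, f, g, h, i] gives [5, 4, 5, 4, 5, 4, 5, 4, 4]; set D = diag(5, 4, 5, 4, 5, 4, 5, 4, 4) and form L = D - A. The multiplicity of 0 as a Laplacian eigenvalue equals the number of connected components. By the matrix-tree theorem the graph has (1/9) * product of the nonzero eigenvalues = 32000 spanning trees. The eigenvalues sum to 40, which equals trace(L) = 2|E|.

[0, 4, 4, 4, 4, 5, 5, 5, 9]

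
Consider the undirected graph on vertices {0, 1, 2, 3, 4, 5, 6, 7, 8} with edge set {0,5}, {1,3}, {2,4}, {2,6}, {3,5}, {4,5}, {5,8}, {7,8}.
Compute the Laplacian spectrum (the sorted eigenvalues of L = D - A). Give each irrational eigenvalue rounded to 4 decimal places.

[0, 0.2398, 0.3820, 0.7199, 1.4240, 2.2032, 2.6180, 3.1692, 5.2439]

Each diagonal entry of L is the vertex degree and each off-diagonal entry is -1 where an edge is present, 0 otherwise; in the order [0, 1, 2, 3, 4, 5, 6, 7, 8] the diagonal is [1, 1, 2, 2, 2, 4, 1, 1, 2]. Since every row of L sums to 0, the all-ones vector is in the kernel and 0 is an eigenvalue. The single zero eigenvalue shows the graph is connected. The eigenvalues sum to 16, which equals trace(L) = 2|E|.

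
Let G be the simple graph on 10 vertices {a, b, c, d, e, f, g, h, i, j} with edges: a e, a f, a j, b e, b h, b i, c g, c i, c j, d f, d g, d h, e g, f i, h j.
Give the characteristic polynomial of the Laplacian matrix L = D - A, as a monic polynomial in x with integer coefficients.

Reading degrees in the order [a, b, c, d, e, f, g, h, i, j] gives [3, 3, 3, 3, 3, 3, 3, 3, 3, 3]; set D = diag(3, 3, 3, 3, 3, 3, 3, 3, 3, 3) and form L = D - A. L has integer entries, so p(x) = det(xI - L) has integer coefficients. Expanding the determinant yields x^10 - 30x^9 + 390x^8 - 2880x^7 + 13305x^6 - 39882x^5 + 77640x^4 - 94800x^3 + 66000x^2 - 20000x. Since p(0) = det(-L) = 0, x divides p(x). By the matrix-tree theorem the graph has (1/10) * product of the nonzero eigenvalues = 2000 spanning trees.

x^10 - 30x^9 + 390x^8 - 2880x^7 + 13305x^6 - 39882x^5 + 77640x^4 - 94800x^3 + 66000x^2 - 20000x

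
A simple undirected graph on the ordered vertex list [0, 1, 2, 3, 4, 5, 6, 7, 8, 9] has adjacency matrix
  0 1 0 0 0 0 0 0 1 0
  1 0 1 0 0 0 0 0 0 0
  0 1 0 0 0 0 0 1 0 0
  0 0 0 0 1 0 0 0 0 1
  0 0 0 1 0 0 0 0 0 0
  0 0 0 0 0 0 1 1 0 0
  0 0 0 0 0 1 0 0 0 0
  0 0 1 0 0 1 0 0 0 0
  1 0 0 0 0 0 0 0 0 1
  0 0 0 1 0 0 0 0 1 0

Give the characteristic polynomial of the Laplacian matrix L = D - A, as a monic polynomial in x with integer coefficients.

x^10 - 18x^9 + 136x^8 - 560x^7 + 1365x^6 - 2002x^5 + 1716x^4 - 792x^3 + 165x^2 - 10x

Each diagonal entry of L is the vertex degree and each off-diagonal entry is -1 where an edge is present, 0 otherwise; in the order [0, 1, 2, 3, 4, 5, 6, 7, 8, 9] the diagonal is [2, 2, 2, 2, 1, 2, 1, 2, 2, 2]. L has integer entries, so p(x) = det(xI - L) has integer coefficients. Expanding the determinant yields x^10 - 18x^9 + 136x^8 - 560x^7 + 1365x^6 - 2002x^5 + 1716x^4 - 792x^3 + 165x^2 - 10x. The constant term is 0 because L is singular (the all-ones vector lies in its kernel). By the matrix-tree theorem the graph has (1/10) * product of the nonzero eigenvalues = 1 spanning tree.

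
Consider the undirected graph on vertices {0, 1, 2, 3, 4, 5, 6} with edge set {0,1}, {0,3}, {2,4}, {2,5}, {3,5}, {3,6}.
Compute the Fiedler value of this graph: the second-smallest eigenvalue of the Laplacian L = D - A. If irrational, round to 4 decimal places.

Each diagonal entry of L is the vertex degree and each off-diagonal entry is -1 where an edge is present, 0 otherwise; in the order [0, 1, 2, 3, 4, 5, 6] the diagonal is [2, 1, 2, 3, 1, 2, 1]. Computing the eigenvalues of L and sorting gives [0, 0.2603, 0.6262, 1.4055, 2.2742, 3.0996, 4.3342]. The Fiedler value lambda_2 = 0.2603 is strictly positive, so the graph is connected. The largest eigenvalue, 4.3342, is at most the vertex count 7. The eigenvalues sum to 12, which equals trace(L) = 2|E|.

0.2603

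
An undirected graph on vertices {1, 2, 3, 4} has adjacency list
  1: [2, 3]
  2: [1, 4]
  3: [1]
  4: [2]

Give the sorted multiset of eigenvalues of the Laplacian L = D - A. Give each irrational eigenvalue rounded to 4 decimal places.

[0, 0.5858, 2, 3.4142]

Reading degrees in the order [1, 2, 3, 4] gives [2, 2, 1, 1]; set D = diag(2, 2, 1, 1) and form L = D - A. Diagonalising L (or applying a numerical eigensolver to the 4x4 matrix) gives the spectrum above. The single zero eigenvalue shows the graph is connected. By the matrix-tree theorem the graph has (1/4) * product of the nonzero eigenvalues = 1 spanning tree.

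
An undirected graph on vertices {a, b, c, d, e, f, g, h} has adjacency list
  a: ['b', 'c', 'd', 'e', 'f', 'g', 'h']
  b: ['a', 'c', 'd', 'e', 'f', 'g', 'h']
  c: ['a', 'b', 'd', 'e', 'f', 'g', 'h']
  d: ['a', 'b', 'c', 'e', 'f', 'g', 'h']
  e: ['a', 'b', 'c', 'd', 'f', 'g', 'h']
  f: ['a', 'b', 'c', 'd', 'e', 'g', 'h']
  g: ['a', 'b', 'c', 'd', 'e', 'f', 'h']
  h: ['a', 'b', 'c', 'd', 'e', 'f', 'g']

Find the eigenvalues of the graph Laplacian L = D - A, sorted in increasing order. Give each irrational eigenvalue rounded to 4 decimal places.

[0, 8, 8, 8, 8, 8, 8, 8]

Reading degrees in the order [a, b, c, d, e, f, g, h] gives [7, 7, 7, 7, 7, 7, 7, 7]; set D = diag(7, 7, 7, 7, 7, 7, 7, 7) and form L = D - A. Since every row of L sums to 0, the all-ones vector is in the kernel and 0 is an eigenvalue.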